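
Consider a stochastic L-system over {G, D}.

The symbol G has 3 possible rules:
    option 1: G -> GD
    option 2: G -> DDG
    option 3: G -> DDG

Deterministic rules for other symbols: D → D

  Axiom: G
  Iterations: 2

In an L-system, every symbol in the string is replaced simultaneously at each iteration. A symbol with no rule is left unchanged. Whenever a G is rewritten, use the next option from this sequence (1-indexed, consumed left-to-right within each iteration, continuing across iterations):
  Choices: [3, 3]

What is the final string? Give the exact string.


Answer: DDDDG

Derivation:
Step 0: G
Step 1: DDG  (used choices [3])
Step 2: DDDDG  (used choices [3])


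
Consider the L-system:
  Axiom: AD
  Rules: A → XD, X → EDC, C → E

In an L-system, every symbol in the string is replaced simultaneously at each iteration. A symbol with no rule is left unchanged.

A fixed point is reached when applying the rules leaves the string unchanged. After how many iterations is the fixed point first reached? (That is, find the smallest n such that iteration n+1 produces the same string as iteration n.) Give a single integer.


Step 0: AD
Step 1: XDD
Step 2: EDCDD
Step 3: EDEDD
Step 4: EDEDD  (unchanged — fixed point at step 3)

Answer: 3


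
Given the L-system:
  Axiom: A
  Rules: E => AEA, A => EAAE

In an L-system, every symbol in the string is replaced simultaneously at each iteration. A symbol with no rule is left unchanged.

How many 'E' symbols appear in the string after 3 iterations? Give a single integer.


Answer: 22

Derivation:
Step 0: A  (0 'E')
Step 1: EAAE  (2 'E')
Step 2: AEAEAAEEAAEAEA  (6 'E')
Step 3: EAAEAEAEAAEAEAEAAEEAAEAEAAEAEAAEEAAEAEAEAAEAEAEAAE  (22 'E')


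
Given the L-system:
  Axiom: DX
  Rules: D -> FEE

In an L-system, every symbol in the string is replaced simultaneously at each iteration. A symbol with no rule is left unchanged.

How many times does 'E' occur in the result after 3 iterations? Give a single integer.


Step 0: DX  (0 'E')
Step 1: FEEX  (2 'E')
Step 2: FEEX  (2 'E')
Step 3: FEEX  (2 'E')

Answer: 2


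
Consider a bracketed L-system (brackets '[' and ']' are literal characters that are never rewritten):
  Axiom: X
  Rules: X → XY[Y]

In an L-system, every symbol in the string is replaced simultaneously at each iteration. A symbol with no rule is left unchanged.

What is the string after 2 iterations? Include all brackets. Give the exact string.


Answer: XY[Y]Y[Y]

Derivation:
Step 0: X
Step 1: XY[Y]
Step 2: XY[Y]Y[Y]


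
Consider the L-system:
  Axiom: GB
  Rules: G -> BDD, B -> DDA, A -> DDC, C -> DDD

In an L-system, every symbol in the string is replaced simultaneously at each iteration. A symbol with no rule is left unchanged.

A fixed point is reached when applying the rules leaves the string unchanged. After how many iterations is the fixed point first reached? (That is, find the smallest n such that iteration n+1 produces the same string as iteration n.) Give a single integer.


Answer: 4

Derivation:
Step 0: GB
Step 1: BDDDDA
Step 2: DDADDDDDDC
Step 3: DDDDCDDDDDDDDD
Step 4: DDDDDDDDDDDDDDDD
Step 5: DDDDDDDDDDDDDDDD  (unchanged — fixed point at step 4)


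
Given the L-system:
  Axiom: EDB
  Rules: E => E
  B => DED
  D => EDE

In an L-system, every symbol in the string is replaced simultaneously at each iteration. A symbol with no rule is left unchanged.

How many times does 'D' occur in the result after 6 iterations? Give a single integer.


Step 0: EDB  (1 'D')
Step 1: EEDEDED  (3 'D')
Step 2: EEEDEEEDEEEDE  (3 'D')
Step 3: EEEEDEEEEEDEEEEEDEE  (3 'D')
Step 4: EEEEEDEEEEEEEDEEEEEEEDEEE  (3 'D')
Step 5: EEEEEEDEEEEEEEEEDEEEEEEEEEDEEEE  (3 'D')
Step 6: EEEEEEEDEEEEEEEEEEEDEEEEEEEEEEEDEEEEE  (3 'D')

Answer: 3


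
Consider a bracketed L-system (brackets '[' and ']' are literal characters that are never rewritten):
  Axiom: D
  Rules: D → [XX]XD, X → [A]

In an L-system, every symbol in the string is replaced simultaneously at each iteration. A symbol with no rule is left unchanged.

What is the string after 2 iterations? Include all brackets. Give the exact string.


Step 0: D
Step 1: [XX]XD
Step 2: [[A][A]][A][XX]XD

Answer: [[A][A]][A][XX]XD


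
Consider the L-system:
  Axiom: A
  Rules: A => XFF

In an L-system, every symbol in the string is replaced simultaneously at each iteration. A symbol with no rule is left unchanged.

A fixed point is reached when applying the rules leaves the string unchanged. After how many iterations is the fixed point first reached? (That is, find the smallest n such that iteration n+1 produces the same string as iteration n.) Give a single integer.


Step 0: A
Step 1: XFF
Step 2: XFF  (unchanged — fixed point at step 1)

Answer: 1


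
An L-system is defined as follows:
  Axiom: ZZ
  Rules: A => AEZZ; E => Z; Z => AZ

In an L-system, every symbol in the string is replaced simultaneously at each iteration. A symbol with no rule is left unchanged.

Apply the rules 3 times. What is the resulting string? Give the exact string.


Step 0: ZZ
Step 1: AZAZ
Step 2: AEZZAZAEZZAZ
Step 3: AEZZZAZAZAEZZAZAEZZZAZAZAEZZAZ

Answer: AEZZZAZAZAEZZAZAEZZZAZAZAEZZAZ


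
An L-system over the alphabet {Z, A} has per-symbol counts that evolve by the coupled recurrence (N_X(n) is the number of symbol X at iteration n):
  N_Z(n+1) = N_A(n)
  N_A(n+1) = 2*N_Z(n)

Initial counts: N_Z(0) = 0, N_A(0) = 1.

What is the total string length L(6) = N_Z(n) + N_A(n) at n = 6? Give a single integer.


Answer: 8

Derivation:
Step 0: N_Z=0, N_A=1, L=1
Step 1: N_Z=1, N_A=0, L=1
Step 2: N_Z=0, N_A=2, L=2
Step 3: N_Z=2, N_A=0, L=2
Step 4: N_Z=0, N_A=4, L=4
Step 5: N_Z=4, N_A=0, L=4
Step 6: N_Z=0, N_A=8, L=8


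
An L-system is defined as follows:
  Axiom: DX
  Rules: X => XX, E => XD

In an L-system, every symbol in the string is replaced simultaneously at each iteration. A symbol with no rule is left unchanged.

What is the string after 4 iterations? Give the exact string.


Answer: DXXXXXXXXXXXXXXXX

Derivation:
Step 0: DX
Step 1: DXX
Step 2: DXXXX
Step 3: DXXXXXXXX
Step 4: DXXXXXXXXXXXXXXXX


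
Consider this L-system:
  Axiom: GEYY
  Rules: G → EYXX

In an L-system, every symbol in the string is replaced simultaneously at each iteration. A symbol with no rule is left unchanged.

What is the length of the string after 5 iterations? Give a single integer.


Answer: 7

Derivation:
Step 0: length = 4
Step 1: length = 7
Step 2: length = 7
Step 3: length = 7
Step 4: length = 7
Step 5: length = 7


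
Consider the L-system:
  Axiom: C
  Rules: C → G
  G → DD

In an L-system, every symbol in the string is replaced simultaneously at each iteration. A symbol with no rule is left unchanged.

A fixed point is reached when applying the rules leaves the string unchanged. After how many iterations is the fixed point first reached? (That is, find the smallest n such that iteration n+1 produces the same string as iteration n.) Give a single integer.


Answer: 2

Derivation:
Step 0: C
Step 1: G
Step 2: DD
Step 3: DD  (unchanged — fixed point at step 2)


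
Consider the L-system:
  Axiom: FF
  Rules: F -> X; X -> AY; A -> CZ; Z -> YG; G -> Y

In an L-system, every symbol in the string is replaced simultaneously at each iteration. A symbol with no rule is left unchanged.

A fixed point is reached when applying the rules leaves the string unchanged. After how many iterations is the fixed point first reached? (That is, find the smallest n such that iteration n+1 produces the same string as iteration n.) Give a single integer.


Answer: 5

Derivation:
Step 0: FF
Step 1: XX
Step 2: AYAY
Step 3: CZYCZY
Step 4: CYGYCYGY
Step 5: CYYYCYYY
Step 6: CYYYCYYY  (unchanged — fixed point at step 5)


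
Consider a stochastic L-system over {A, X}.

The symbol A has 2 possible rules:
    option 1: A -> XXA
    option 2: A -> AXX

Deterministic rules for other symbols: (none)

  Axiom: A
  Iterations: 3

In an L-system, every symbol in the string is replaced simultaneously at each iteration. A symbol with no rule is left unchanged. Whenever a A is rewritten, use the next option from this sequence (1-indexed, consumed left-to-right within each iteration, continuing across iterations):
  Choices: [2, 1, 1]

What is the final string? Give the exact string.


Step 0: A
Step 1: AXX  (used choices [2])
Step 2: XXAXX  (used choices [1])
Step 3: XXXXAXX  (used choices [1])

Answer: XXXXAXX


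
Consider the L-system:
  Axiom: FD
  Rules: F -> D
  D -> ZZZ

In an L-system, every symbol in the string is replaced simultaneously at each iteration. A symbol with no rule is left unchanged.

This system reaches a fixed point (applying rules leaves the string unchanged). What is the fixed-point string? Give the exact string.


Step 0: FD
Step 1: DZZZ
Step 2: ZZZZZZ
Step 3: ZZZZZZ  (unchanged — fixed point at step 2)

Answer: ZZZZZZ


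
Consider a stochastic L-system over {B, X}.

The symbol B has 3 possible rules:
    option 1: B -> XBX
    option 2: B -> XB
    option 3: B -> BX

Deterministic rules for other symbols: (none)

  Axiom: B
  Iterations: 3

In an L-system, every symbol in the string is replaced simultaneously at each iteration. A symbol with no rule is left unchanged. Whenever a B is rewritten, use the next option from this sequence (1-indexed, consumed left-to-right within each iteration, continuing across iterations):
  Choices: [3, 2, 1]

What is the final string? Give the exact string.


Step 0: B
Step 1: BX  (used choices [3])
Step 2: XBX  (used choices [2])
Step 3: XXBXX  (used choices [1])

Answer: XXBXX


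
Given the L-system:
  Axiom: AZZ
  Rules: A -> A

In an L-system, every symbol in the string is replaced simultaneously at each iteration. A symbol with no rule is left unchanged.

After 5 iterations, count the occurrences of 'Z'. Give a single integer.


Answer: 2

Derivation:
Step 0: AZZ  (2 'Z')
Step 1: AZZ  (2 'Z')
Step 2: AZZ  (2 'Z')
Step 3: AZZ  (2 'Z')
Step 4: AZZ  (2 'Z')
Step 5: AZZ  (2 'Z')


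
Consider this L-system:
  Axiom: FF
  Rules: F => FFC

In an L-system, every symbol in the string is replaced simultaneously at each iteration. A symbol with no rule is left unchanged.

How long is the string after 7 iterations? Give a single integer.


Step 0: length = 2
Step 1: length = 6
Step 2: length = 14
Step 3: length = 30
Step 4: length = 62
Step 5: length = 126
Step 6: length = 254
Step 7: length = 510

Answer: 510


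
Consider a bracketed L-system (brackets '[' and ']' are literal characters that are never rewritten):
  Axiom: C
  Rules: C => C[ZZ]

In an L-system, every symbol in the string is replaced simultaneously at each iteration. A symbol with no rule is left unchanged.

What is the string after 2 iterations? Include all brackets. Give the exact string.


Step 0: C
Step 1: C[ZZ]
Step 2: C[ZZ][ZZ]

Answer: C[ZZ][ZZ]


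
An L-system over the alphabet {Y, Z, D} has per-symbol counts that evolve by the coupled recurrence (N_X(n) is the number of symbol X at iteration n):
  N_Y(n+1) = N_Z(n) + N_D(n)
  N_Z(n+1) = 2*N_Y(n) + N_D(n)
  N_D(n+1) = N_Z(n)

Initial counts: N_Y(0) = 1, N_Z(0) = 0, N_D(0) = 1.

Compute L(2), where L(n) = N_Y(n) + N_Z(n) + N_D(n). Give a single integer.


Step 0: N_Y=1, N_Z=0, N_D=1, L=2
Step 1: N_Y=1, N_Z=3, N_D=0, L=4
Step 2: N_Y=3, N_Z=2, N_D=3, L=8

Answer: 8


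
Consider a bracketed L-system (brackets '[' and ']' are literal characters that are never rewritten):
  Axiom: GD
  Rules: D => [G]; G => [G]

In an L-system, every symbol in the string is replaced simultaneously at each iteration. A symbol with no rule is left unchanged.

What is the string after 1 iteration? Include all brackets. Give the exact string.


Step 0: GD
Step 1: [G][G]

Answer: [G][G]


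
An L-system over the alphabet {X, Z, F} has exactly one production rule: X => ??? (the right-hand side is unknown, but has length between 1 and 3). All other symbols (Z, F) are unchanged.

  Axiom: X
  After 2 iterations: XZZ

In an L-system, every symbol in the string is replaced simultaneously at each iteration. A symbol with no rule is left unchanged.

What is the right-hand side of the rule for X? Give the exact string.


Trying X => XZ:
  Step 0: X
  Step 1: XZ
  Step 2: XZZ
Matches the given result.

Answer: XZ


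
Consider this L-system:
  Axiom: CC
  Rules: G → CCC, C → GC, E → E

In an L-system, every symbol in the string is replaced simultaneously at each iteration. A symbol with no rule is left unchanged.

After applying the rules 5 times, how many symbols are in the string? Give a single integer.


Answer: 118

Derivation:
Step 0: length = 2
Step 1: length = 4
Step 2: length = 10
Step 3: length = 22
Step 4: length = 52
Step 5: length = 118


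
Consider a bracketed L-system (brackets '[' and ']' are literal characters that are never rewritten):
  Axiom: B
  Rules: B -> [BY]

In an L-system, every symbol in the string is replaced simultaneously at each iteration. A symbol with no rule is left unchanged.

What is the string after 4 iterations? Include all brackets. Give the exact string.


Step 0: B
Step 1: [BY]
Step 2: [[BY]Y]
Step 3: [[[BY]Y]Y]
Step 4: [[[[BY]Y]Y]Y]

Answer: [[[[BY]Y]Y]Y]


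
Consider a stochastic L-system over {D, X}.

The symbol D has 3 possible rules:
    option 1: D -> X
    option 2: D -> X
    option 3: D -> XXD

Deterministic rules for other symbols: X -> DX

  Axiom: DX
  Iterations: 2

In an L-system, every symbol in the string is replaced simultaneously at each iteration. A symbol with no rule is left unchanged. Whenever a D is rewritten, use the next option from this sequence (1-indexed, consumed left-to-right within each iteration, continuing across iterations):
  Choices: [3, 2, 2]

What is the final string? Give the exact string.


Step 0: DX
Step 1: XXDDX  (used choices [3])
Step 2: DXDXXXDX  (used choices [2, 2])

Answer: DXDXXXDX


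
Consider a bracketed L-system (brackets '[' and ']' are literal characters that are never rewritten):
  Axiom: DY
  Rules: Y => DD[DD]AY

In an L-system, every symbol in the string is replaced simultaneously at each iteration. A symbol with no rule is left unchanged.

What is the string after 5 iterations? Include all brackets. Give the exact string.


Step 0: DY
Step 1: DDD[DD]AY
Step 2: DDD[DD]ADD[DD]AY
Step 3: DDD[DD]ADD[DD]ADD[DD]AY
Step 4: DDD[DD]ADD[DD]ADD[DD]ADD[DD]AY
Step 5: DDD[DD]ADD[DD]ADD[DD]ADD[DD]ADD[DD]AY

Answer: DDD[DD]ADD[DD]ADD[DD]ADD[DD]ADD[DD]AY


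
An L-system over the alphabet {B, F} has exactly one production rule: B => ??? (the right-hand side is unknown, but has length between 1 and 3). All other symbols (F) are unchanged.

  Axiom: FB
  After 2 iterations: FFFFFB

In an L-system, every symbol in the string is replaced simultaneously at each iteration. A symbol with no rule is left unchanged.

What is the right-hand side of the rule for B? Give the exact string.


Answer: FFB

Derivation:
Trying B => FFB:
  Step 0: FB
  Step 1: FFFB
  Step 2: FFFFFB
Matches the given result.


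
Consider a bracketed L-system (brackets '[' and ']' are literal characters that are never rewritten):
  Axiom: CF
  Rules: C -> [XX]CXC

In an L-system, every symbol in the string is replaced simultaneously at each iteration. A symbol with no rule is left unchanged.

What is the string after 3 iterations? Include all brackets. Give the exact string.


Step 0: CF
Step 1: [XX]CXCF
Step 2: [XX][XX]CXCX[XX]CXCF
Step 3: [XX][XX][XX]CXCX[XX]CXCX[XX][XX]CXCX[XX]CXCF

Answer: [XX][XX][XX]CXCX[XX]CXCX[XX][XX]CXCX[XX]CXCF


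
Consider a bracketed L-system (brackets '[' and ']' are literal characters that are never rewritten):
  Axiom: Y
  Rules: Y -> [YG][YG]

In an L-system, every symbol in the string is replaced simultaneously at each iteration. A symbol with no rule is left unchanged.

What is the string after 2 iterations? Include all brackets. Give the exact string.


Step 0: Y
Step 1: [YG][YG]
Step 2: [[YG][YG]G][[YG][YG]G]

Answer: [[YG][YG]G][[YG][YG]G]


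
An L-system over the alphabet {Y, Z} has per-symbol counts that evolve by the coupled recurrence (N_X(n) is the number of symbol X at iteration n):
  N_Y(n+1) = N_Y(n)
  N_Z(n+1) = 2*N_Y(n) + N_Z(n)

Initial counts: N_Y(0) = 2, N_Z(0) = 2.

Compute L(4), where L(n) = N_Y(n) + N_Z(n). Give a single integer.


Answer: 20

Derivation:
Step 0: N_Y=2, N_Z=2, L=4
Step 1: N_Y=2, N_Z=6, L=8
Step 2: N_Y=2, N_Z=10, L=12
Step 3: N_Y=2, N_Z=14, L=16
Step 4: N_Y=2, N_Z=18, L=20


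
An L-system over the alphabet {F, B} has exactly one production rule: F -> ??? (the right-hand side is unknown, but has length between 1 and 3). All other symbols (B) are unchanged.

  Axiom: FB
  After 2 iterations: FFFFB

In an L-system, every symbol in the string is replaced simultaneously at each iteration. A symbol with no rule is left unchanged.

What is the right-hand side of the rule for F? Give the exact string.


Answer: FF

Derivation:
Trying F -> FF:
  Step 0: FB
  Step 1: FFB
  Step 2: FFFFB
Matches the given result.


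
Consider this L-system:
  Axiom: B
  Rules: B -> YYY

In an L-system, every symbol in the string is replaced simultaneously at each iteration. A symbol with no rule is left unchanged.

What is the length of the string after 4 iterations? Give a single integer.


Step 0: length = 1
Step 1: length = 3
Step 2: length = 3
Step 3: length = 3
Step 4: length = 3

Answer: 3


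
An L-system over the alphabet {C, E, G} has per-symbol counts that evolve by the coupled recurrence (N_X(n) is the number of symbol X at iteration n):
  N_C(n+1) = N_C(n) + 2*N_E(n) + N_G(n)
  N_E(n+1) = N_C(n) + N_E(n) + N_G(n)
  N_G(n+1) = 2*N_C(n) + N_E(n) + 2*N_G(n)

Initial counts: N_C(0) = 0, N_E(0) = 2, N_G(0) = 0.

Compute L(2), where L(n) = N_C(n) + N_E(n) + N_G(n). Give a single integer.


Answer: 32

Derivation:
Step 0: N_C=0, N_E=2, N_G=0, L=2
Step 1: N_C=4, N_E=2, N_G=2, L=8
Step 2: N_C=10, N_E=8, N_G=14, L=32


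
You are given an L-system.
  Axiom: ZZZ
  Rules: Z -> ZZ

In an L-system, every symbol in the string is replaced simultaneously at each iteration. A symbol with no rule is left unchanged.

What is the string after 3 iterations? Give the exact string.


Step 0: ZZZ
Step 1: ZZZZZZ
Step 2: ZZZZZZZZZZZZ
Step 3: ZZZZZZZZZZZZZZZZZZZZZZZZ

Answer: ZZZZZZZZZZZZZZZZZZZZZZZZ


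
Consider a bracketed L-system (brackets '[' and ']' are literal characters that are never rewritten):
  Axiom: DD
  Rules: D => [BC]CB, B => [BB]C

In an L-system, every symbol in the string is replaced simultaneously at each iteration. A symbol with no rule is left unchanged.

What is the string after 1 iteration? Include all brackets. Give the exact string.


Answer: [BC]CB[BC]CB

Derivation:
Step 0: DD
Step 1: [BC]CB[BC]CB


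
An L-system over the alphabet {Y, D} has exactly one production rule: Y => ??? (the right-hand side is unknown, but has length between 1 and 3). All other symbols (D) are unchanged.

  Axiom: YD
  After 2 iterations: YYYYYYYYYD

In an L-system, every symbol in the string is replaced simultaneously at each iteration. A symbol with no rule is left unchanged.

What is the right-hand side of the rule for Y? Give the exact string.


Trying Y => YYY:
  Step 0: YD
  Step 1: YYYD
  Step 2: YYYYYYYYYD
Matches the given result.

Answer: YYY


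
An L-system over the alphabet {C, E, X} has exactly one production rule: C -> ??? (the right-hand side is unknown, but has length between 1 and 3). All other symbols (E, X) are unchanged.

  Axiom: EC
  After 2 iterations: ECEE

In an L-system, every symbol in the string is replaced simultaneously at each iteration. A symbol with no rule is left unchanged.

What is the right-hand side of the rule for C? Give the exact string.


Answer: CE

Derivation:
Trying C -> CE:
  Step 0: EC
  Step 1: ECE
  Step 2: ECEE
Matches the given result.


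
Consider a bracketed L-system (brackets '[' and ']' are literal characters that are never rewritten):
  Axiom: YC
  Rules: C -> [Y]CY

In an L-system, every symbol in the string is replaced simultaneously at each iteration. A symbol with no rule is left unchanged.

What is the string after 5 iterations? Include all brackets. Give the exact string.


Step 0: YC
Step 1: Y[Y]CY
Step 2: Y[Y][Y]CYY
Step 3: Y[Y][Y][Y]CYYY
Step 4: Y[Y][Y][Y][Y]CYYYY
Step 5: Y[Y][Y][Y][Y][Y]CYYYYY

Answer: Y[Y][Y][Y][Y][Y]CYYYYY


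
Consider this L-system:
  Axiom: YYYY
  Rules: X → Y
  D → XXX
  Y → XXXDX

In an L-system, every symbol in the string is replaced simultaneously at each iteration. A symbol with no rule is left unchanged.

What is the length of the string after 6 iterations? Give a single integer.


Answer: 964

Derivation:
Step 0: length = 4
Step 1: length = 20
Step 2: length = 28
Step 3: length = 92
Step 4: length = 172
Step 5: length = 452
Step 6: length = 964


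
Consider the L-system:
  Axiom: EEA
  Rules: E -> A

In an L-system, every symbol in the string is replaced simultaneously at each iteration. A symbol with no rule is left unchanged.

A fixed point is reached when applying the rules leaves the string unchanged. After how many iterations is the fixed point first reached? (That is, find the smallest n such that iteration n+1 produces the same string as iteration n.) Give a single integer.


Step 0: EEA
Step 1: AAA
Step 2: AAA  (unchanged — fixed point at step 1)

Answer: 1


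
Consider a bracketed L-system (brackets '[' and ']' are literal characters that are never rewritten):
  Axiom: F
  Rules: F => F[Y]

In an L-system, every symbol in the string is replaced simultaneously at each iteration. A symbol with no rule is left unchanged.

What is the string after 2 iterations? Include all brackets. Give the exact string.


Answer: F[Y][Y]

Derivation:
Step 0: F
Step 1: F[Y]
Step 2: F[Y][Y]


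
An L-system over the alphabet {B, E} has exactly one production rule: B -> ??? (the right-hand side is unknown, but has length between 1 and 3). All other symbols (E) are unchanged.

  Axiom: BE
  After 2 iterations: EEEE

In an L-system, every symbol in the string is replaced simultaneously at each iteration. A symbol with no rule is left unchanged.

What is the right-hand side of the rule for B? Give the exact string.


Trying B -> EEE:
  Step 0: BE
  Step 1: EEEE
  Step 2: EEEE
Matches the given result.

Answer: EEE


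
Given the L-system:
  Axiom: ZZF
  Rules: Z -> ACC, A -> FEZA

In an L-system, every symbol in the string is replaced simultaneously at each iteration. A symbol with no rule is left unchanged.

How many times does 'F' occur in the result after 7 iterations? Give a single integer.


Answer: 41

Derivation:
Step 0: ZZF  (1 'F')
Step 1: ACCACCF  (1 'F')
Step 2: FEZACCFEZACCF  (3 'F')
Step 3: FEACCFEZACCFEACCFEZACCF  (5 'F')
Step 4: FEFEZACCFEACCFEZACCFEFEZACCFEACCFEZACCF  (9 'F')
Step 5: FEFEACCFEZACCFEFEZACCFEACCFEZACCFEFEACCFEZACCFEFEZACCFEACCFEZACCF  (15 'F')
Step 6: FEFEFEZACCFEACCFEZACCFEFEACCFEZACCFEFEZACCFEACCFEZACCFEFEFEZACCFEACCFEZACCFEFEACCFEZACCFEFEZACCFEACCFEZACCF  (25 'F')
Step 7: FEFEFEACCFEZACCFEFEZACCFEACCFEZACCFEFEFEZACCFEACCFEZACCFEFEACCFEZACCFEFEZACCFEACCFEZACCFEFEFEACCFEZACCFEFEZACCFEACCFEZACCFEFEFEZACCFEACCFEZACCFEFEACCFEZACCFEFEZACCFEACCFEZACCF  (41 'F')


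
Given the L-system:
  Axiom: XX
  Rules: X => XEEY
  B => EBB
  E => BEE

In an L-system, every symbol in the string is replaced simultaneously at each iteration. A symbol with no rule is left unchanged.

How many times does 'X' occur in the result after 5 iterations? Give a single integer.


Step 0: XX  (2 'X')
Step 1: XEEYXEEY  (2 'X')
Step 2: XEEYBEEBEEYXEEYBEEBEEY  (2 'X')
Step 3: XEEYBEEBEEYEBBBEEBEEEBBBEEBEEYXEEYBEEBEEYEBBBEEBEEEBBBEEBEEY  (2 'X')
Step 4: XEEYBEEBEEYEBBBEEBEEEBBBEEBEEYBEEEBBEBBEBBBEEBEEEBBBEEBEEBEEEBBEBBEBBBEEBEEEBBBEEBEEYXEEYBEEBEEYEBBBEEBEEEBBBEEBEEYBEEEBBEBBEBBBEEBEEEBBBEEBEEBEEEBBEBBEBBBEEBEEEBBBEEBEEY  (2 'X')
Step 5: XEEYBEEBEEYEBBBEEBEEEBBBEEBEEYBEEEBBEBBEBBBEEBEEEBBBEEBEEBEEEBBEBBEBBBEEBEEEBBBEEBEEYEBBBEEBEEBEEEBBEBBBEEEBBEBBBEEEBBEBBEBBBEEBEEEBBBEEBEEBEEEBBEBBEBBBEEBEEEBBBEEBEEEBBBEEBEEBEEEBBEBBBEEEBBEBBBEEEBBEBBEBBBEEBEEEBBBEEBEEBEEEBBEBBEBBBEEBEEEBBBEEBEEYXEEYBEEBEEYEBBBEEBEEEBBBEEBEEYBEEEBBEBBEBBBEEBEEEBBBEEBEEBEEEBBEBBEBBBEEBEEEBBBEEBEEYEBBBEEBEEBEEEBBEBBBEEEBBEBBBEEEBBEBBEBBBEEBEEEBBBEEBEEBEEEBBEBBEBBBEEBEEEBBBEEBEEEBBBEEBEEBEEEBBEBBBEEEBBEBBBEEEBBEBBEBBBEEBEEEBBBEEBEEBEEEBBEBBEBBBEEBEEEBBBEEBEEY  (2 'X')

Answer: 2


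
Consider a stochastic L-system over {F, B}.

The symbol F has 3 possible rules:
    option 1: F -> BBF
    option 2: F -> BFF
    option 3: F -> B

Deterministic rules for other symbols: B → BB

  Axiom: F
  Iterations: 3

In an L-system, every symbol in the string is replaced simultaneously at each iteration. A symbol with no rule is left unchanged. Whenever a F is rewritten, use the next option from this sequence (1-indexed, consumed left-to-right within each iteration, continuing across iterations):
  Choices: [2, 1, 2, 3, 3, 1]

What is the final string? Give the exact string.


Step 0: F
Step 1: BFF  (used choices [2])
Step 2: BBBBFBFF  (used choices [1, 2])
Step 3: BBBBBBBBBBBBBBF  (used choices [3, 3, 1])

Answer: BBBBBBBBBBBBBBF


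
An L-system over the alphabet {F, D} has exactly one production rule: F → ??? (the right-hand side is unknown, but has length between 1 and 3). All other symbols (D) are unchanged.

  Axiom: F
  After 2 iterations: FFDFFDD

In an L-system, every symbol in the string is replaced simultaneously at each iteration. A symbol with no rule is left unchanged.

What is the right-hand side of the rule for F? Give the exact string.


Answer: FFD

Derivation:
Trying F → FFD:
  Step 0: F
  Step 1: FFD
  Step 2: FFDFFDD
Matches the given result.


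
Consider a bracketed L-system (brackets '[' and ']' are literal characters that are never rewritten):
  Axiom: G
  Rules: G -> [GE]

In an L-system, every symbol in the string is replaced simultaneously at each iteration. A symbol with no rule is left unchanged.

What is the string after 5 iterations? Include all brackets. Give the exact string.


Step 0: G
Step 1: [GE]
Step 2: [[GE]E]
Step 3: [[[GE]E]E]
Step 4: [[[[GE]E]E]E]
Step 5: [[[[[GE]E]E]E]E]

Answer: [[[[[GE]E]E]E]E]


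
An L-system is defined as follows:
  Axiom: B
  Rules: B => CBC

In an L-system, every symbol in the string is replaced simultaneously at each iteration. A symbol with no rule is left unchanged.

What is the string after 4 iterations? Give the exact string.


Answer: CCCCBCCCC

Derivation:
Step 0: B
Step 1: CBC
Step 2: CCBCC
Step 3: CCCBCCC
Step 4: CCCCBCCCC


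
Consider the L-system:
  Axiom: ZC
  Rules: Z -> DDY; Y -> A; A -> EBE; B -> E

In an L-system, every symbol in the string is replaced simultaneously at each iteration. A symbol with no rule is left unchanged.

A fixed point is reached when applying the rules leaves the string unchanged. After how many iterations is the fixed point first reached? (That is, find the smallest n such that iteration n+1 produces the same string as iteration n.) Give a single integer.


Answer: 4

Derivation:
Step 0: ZC
Step 1: DDYC
Step 2: DDAC
Step 3: DDEBEC
Step 4: DDEEEC
Step 5: DDEEEC  (unchanged — fixed point at step 4)


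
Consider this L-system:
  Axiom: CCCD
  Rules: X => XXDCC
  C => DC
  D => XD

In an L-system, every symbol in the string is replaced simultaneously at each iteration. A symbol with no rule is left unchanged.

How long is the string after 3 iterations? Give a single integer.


Answer: 56

Derivation:
Step 0: length = 4
Step 1: length = 8
Step 2: length = 19
Step 3: length = 56


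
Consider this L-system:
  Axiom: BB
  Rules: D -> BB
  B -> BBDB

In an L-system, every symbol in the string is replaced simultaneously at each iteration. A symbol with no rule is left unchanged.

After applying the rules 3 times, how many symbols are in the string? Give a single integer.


Step 0: length = 2
Step 1: length = 8
Step 2: length = 28
Step 3: length = 100

Answer: 100


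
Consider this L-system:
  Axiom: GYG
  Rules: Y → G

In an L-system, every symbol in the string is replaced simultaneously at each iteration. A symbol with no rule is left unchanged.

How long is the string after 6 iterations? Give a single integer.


Step 0: length = 3
Step 1: length = 3
Step 2: length = 3
Step 3: length = 3
Step 4: length = 3
Step 5: length = 3
Step 6: length = 3

Answer: 3


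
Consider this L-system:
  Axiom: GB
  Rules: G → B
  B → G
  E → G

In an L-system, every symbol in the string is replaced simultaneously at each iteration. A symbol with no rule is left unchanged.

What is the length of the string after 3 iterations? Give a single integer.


Answer: 2

Derivation:
Step 0: length = 2
Step 1: length = 2
Step 2: length = 2
Step 3: length = 2


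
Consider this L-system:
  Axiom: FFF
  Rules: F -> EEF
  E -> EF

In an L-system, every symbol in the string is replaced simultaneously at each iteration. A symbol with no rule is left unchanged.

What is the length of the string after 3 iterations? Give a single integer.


Step 0: length = 3
Step 1: length = 9
Step 2: length = 21
Step 3: length = 51

Answer: 51


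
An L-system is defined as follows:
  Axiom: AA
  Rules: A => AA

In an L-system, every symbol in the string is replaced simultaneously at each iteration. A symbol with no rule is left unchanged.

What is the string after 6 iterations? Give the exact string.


Step 0: AA
Step 1: AAAA
Step 2: AAAAAAAA
Step 3: AAAAAAAAAAAAAAAA
Step 4: AAAAAAAAAAAAAAAAAAAAAAAAAAAAAAAA
Step 5: AAAAAAAAAAAAAAAAAAAAAAAAAAAAAAAAAAAAAAAAAAAAAAAAAAAAAAAAAAAAAAAA
Step 6: AAAAAAAAAAAAAAAAAAAAAAAAAAAAAAAAAAAAAAAAAAAAAAAAAAAAAAAAAAAAAAAAAAAAAAAAAAAAAAAAAAAAAAAAAAAAAAAAAAAAAAAAAAAAAAAAAAAAAAAAAAAAAAAA

Answer: AAAAAAAAAAAAAAAAAAAAAAAAAAAAAAAAAAAAAAAAAAAAAAAAAAAAAAAAAAAAAAAAAAAAAAAAAAAAAAAAAAAAAAAAAAAAAAAAAAAAAAAAAAAAAAAAAAAAAAAAAAAAAAAA


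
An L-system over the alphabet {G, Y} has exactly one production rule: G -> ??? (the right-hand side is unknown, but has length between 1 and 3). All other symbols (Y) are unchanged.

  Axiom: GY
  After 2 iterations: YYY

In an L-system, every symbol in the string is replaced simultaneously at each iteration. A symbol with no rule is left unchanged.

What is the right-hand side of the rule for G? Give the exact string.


Answer: YY

Derivation:
Trying G -> YY:
  Step 0: GY
  Step 1: YYY
  Step 2: YYY
Matches the given result.


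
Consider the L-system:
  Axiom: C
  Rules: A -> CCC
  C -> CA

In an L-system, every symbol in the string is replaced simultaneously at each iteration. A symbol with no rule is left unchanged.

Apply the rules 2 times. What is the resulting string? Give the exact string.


Step 0: C
Step 1: CA
Step 2: CACCC

Answer: CACCC


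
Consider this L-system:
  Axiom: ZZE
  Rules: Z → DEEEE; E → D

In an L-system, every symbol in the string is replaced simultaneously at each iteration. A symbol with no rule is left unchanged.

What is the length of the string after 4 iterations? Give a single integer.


Step 0: length = 3
Step 1: length = 11
Step 2: length = 11
Step 3: length = 11
Step 4: length = 11

Answer: 11


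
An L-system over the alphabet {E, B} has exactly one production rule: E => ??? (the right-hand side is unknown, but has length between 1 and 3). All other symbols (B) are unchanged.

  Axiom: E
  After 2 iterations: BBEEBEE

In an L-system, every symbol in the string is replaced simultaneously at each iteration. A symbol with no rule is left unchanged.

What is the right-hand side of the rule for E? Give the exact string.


Answer: BEE

Derivation:
Trying E => BEE:
  Step 0: E
  Step 1: BEE
  Step 2: BBEEBEE
Matches the given result.


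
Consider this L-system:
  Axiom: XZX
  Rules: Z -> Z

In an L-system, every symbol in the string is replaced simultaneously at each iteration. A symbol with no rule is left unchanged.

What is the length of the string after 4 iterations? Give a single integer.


Answer: 3

Derivation:
Step 0: length = 3
Step 1: length = 3
Step 2: length = 3
Step 3: length = 3
Step 4: length = 3


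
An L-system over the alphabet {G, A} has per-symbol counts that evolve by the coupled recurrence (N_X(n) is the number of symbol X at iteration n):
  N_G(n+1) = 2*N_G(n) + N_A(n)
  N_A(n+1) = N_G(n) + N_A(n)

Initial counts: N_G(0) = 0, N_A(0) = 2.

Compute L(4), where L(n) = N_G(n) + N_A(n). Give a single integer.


Step 0: N_G=0, N_A=2, L=2
Step 1: N_G=2, N_A=2, L=4
Step 2: N_G=6, N_A=4, L=10
Step 3: N_G=16, N_A=10, L=26
Step 4: N_G=42, N_A=26, L=68

Answer: 68


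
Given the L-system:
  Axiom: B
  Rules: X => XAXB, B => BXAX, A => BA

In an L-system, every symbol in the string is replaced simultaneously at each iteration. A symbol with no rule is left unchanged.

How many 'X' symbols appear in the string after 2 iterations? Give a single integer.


Step 0: B  (0 'X')
Step 1: BXAX  (2 'X')
Step 2: BXAXXAXBBAXAXB  (6 'X')

Answer: 6


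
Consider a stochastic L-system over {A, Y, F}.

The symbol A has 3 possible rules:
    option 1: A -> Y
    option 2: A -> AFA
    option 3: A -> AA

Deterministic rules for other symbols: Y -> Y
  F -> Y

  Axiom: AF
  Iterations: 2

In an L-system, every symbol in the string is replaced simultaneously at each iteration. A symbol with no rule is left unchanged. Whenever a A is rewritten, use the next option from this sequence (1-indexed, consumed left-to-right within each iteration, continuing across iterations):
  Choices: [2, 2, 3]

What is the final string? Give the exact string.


Answer: AFAYAAY

Derivation:
Step 0: AF
Step 1: AFAY  (used choices [2])
Step 2: AFAYAAY  (used choices [2, 3])


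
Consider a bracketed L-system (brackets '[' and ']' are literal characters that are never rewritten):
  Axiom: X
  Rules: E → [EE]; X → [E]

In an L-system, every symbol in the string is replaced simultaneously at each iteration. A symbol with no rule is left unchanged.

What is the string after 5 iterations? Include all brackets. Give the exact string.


Answer: [[[[[EE][EE]][[EE][EE]]][[[EE][EE]][[EE][EE]]]]]

Derivation:
Step 0: X
Step 1: [E]
Step 2: [[EE]]
Step 3: [[[EE][EE]]]
Step 4: [[[[EE][EE]][[EE][EE]]]]
Step 5: [[[[[EE][EE]][[EE][EE]]][[[EE][EE]][[EE][EE]]]]]


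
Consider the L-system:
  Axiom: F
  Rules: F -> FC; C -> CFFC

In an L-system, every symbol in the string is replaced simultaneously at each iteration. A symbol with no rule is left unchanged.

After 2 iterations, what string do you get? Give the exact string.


Step 0: F
Step 1: FC
Step 2: FCCFFC

Answer: FCCFFC


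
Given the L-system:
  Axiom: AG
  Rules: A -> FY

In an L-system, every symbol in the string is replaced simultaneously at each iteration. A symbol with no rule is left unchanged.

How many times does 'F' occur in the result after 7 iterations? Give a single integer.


Answer: 1

Derivation:
Step 0: AG  (0 'F')
Step 1: FYG  (1 'F')
Step 2: FYG  (1 'F')
Step 3: FYG  (1 'F')
Step 4: FYG  (1 'F')
Step 5: FYG  (1 'F')
Step 6: FYG  (1 'F')
Step 7: FYG  (1 'F')


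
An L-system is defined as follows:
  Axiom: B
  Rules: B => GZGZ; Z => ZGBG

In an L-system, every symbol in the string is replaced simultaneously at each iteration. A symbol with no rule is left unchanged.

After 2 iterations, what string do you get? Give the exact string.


Step 0: B
Step 1: GZGZ
Step 2: GZGBGGZGBG

Answer: GZGBGGZGBG


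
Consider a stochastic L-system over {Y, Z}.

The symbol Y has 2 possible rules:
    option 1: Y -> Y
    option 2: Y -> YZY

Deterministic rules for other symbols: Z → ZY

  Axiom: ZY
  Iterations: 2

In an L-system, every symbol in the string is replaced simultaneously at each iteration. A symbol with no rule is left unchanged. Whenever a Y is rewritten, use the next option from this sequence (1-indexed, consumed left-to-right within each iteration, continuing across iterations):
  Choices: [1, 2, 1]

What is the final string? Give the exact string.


Step 0: ZY
Step 1: ZYY  (used choices [1])
Step 2: ZYYZYY  (used choices [2, 1])

Answer: ZYYZYY


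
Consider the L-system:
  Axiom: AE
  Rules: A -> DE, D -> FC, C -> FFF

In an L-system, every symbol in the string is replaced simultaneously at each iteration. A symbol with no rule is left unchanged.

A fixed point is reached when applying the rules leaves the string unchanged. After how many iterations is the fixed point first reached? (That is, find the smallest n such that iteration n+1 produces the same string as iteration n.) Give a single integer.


Answer: 3

Derivation:
Step 0: AE
Step 1: DEE
Step 2: FCEE
Step 3: FFFFEE
Step 4: FFFFEE  (unchanged — fixed point at step 3)


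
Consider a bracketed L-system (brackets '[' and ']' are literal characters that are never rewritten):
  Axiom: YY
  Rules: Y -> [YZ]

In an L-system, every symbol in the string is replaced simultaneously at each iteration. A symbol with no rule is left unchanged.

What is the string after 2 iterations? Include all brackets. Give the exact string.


Step 0: YY
Step 1: [YZ][YZ]
Step 2: [[YZ]Z][[YZ]Z]

Answer: [[YZ]Z][[YZ]Z]


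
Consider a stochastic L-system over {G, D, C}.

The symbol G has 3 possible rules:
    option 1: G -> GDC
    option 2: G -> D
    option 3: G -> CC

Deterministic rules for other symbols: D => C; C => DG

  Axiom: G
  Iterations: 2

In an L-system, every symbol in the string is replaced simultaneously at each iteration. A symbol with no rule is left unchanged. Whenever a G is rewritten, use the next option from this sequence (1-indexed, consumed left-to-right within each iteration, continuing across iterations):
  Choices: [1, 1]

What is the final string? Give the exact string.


Answer: GDCCDG

Derivation:
Step 0: G
Step 1: GDC  (used choices [1])
Step 2: GDCCDG  (used choices [1])


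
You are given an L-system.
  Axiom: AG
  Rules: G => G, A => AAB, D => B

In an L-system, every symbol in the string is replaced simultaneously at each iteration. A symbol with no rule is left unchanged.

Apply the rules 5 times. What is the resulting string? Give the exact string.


Step 0: AG
Step 1: AABG
Step 2: AABAABBG
Step 3: AABAABBAABAABBBG
Step 4: AABAABBAABAABBBAABAABBAABAABBBBG
Step 5: AABAABBAABAABBBAABAABBAABAABBBBAABAABBAABAABBBAABAABBAABAABBBBBG

Answer: AABAABBAABAABBBAABAABBAABAABBBBAABAABBAABAABBBAABAABBAABAABBBBBG


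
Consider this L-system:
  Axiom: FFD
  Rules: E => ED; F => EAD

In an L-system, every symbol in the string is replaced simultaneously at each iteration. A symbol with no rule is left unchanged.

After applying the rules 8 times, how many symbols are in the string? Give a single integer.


Step 0: length = 3
Step 1: length = 7
Step 2: length = 9
Step 3: length = 11
Step 4: length = 13
Step 5: length = 15
Step 6: length = 17
Step 7: length = 19
Step 8: length = 21

Answer: 21


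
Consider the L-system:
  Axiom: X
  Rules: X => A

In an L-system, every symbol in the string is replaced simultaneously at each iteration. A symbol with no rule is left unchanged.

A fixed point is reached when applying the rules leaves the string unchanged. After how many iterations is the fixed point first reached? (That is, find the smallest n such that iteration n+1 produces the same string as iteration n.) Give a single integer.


Answer: 1

Derivation:
Step 0: X
Step 1: A
Step 2: A  (unchanged — fixed point at step 1)


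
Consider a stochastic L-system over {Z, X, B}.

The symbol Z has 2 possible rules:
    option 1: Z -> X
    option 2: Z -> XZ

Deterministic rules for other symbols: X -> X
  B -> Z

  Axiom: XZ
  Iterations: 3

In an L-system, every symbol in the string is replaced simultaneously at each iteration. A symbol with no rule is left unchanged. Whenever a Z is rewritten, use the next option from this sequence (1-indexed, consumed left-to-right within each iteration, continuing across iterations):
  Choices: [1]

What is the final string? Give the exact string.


Step 0: XZ
Step 1: XX  (used choices [1])
Step 2: XX  (used choices [])
Step 3: XX  (used choices [])

Answer: XX


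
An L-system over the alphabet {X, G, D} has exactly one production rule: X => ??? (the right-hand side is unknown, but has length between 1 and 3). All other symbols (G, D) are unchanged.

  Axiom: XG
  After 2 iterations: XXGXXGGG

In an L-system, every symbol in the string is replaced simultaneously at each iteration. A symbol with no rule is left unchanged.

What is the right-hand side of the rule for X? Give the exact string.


Answer: XXG

Derivation:
Trying X => XXG:
  Step 0: XG
  Step 1: XXGG
  Step 2: XXGXXGGG
Matches the given result.
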